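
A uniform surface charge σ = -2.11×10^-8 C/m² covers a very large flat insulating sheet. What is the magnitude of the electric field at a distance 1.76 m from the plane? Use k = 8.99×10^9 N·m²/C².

By planar symmetry E is perpendicular to the sheet and uniform; use a Gaussian pillbox with flat faces of area A on each side of the sheet.
Only the two end caps contribute flux: Φ = 2EA. With Q_enc = σA, Gauss's law gives E = |σ|/(2ε₀).
E = 2πk|σ| = 2π(8.99×10^9)(2.11e-8) = 1.19×10^3 N/C.

|E| ≈ 1.19e3 N/C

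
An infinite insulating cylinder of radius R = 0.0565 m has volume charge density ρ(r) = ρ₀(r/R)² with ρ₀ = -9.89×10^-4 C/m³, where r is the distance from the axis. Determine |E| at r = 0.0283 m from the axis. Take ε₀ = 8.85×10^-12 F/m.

Take a coaxial cylindrical Gaussian surface of radius r = 0.0283 m and length L (r < R).
λ_enc = ∫₀^r ρ(r')·2πr' dr' = (2πρ₀/R²)·r^4/4 = -3.122e-7 C/m.
Applying ∮E·dA = Q_enc/ε₀ with the end caps contributing no flux:
E = |λ_enc|/(2πε₀r) = (3.122×10^-7)/(2π·8.85×10^-12·0.0283) = 1.98×10^5 N/C.

E ≈ 1.98×10^5 V/m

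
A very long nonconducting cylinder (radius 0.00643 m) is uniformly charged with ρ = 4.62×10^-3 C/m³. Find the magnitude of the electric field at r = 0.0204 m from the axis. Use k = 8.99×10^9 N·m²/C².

Choose a coaxial cylinder of radius r = 0.0204 m (arbitrary length L) as the Gaussian surface (r > 0.00643 m, full cross-section enclosed).
λ_enc = ρ·πR² = (4.62×10^-3)π(0.00643)² = 6.001×10^-7 C/m.
Gauss's law: E·2πrL = λ_enc L/ε₀.
E = 2k|λ_enc|/r = 2(8.99×10^9)(6.001e-7)/(0.0204) = 5.29×10^5 N/C.

5.29×10^5 N/C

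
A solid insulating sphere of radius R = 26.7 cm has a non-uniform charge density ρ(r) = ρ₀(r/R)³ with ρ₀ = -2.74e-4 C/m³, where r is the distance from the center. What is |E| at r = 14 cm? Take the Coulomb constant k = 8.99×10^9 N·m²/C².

E = 1.04e5 N/C

By spherical symmetry E is radial; choose a Gaussian sphere of radius r = 14 cm (r < R).
Q_enc = ∫₀^r ρ(r')·4πr'² dr' = (4πρ₀/R³) ∫₀^r r'^5 dr' = 4πρ₀ r^6/(6·R³) = -2.27×10^-7 C.
By Gauss's law, ∮E·dA = E·4πr² = Q_enc/ε₀.
E = k|Q_enc|/r² = (8.99×10^9)(2.27×10^-7)/(0.14)² = 1.04×10^5 N/C.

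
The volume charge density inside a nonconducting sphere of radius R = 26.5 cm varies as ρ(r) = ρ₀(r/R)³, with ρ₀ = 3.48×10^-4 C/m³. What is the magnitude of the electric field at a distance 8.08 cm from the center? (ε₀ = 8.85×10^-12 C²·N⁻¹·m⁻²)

Take a concentric spherical Gaussian surface of radius r = 8.08 cm (r < R).
Integrate the density: Q_enc = 4π ∫₀^r ρ₀(r'/R)^3 r'² dr' = 4πρ₀ r^6/(6·R³) = 1.09×10^-8 C.
By Gauss's law, ∮E·dA = E·4πr² = Q_enc/ε₀.
E = |Q_enc|/(4πε₀r²) = (1.09×10^-8)/(4π·8.85×10^-12·(0.0808)²) = 1.50e4 N/C.

|E| ≈ 1.50×10^4 V/m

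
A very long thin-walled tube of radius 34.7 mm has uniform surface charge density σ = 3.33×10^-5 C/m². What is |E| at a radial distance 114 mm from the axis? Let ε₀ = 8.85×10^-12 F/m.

1.15×10^6 V/m

By cylindrical symmetry E is radial; use a coaxial Gaussian cylinder of radius 114 mm and length L (r > 34.7 mm).
The whole shell is enclosed: λ_enc = σ·2πR = (3.33e-5)·2π·(0.0347) = 7.26×10^-6 C/m.
Since E is radial and uniform over the curved surface, Φ = E·2πrL = Q_enc/ε₀ = λ_enc L/ε₀.
E = |λ_enc|/(2πε₀r) = (7.26×10^-6)/(2π·8.85×10^-12·0.114) = 1.15e6 N/C.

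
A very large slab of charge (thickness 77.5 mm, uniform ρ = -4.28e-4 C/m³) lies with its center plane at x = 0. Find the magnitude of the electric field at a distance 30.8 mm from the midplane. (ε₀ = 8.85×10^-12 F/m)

By symmetry E is perpendicular to the slab. A Gaussian pillbox from −30.8 mm to +30.8 mm (face area A) lies entirely within the slab.
Q_enc = ρ·(2x)·A and flux = 2EA, so 2EA = 2ρxA/ε₀ ⇒ E = |ρ|x/ε₀.
E = (4.28e-4)(0.0308)/(8.85×10^-12) = 1.49e6 N/C.

1.49×10^6 V/m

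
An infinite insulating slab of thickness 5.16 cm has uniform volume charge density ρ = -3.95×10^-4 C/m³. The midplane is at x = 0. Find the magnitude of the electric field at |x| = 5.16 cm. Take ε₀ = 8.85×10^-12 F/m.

1.15e6 N/C

The point |x| = 5.16 cm lies outside the slab (half-thickness 0.0258 m). A symmetric pillbox spanning the full slab encloses Q_enc = ρ·d·A.
Flux = 2EA ⇒ E = |ρ|d/(2ε₀), independent of distance outside.
E = (3.95×10^-4)(0.0516)/(2·8.85×10^-12) = 1.15e6 N/C.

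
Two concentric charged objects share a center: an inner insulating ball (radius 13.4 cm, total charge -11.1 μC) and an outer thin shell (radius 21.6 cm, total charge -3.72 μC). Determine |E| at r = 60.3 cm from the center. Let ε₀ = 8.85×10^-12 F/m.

By spherical symmetry E is radial; choose a Gaussian sphere of radius r = 60.3 cm (r > 21.6 cm, enclosing both).
Q_enc = (-11.1 μC) + (-3.72 μC) = -1.482e-5 C.
By Gauss's law, ∮E·dA = E·4πr² = Q_enc/ε₀.
E = |Q_enc|/(4πε₀r²) = (1.482e-5)/(4π·8.85×10^-12·(0.603)²) = 3.66e5 N/C.

E = 3.66×10^5 N/C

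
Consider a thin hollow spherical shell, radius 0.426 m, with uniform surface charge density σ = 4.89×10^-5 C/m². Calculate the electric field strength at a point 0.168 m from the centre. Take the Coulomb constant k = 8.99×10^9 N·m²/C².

Symmetry ⇒ E = E(r) r̂. Gaussian sphere of radius r = 0.168 m (inside the shell, r < 0.426 m).
All the charge is outside the Gaussian surface: Q_enc = 0, hence E = 0 everywhere inside the shell.

E = 0 (no enclosed charge)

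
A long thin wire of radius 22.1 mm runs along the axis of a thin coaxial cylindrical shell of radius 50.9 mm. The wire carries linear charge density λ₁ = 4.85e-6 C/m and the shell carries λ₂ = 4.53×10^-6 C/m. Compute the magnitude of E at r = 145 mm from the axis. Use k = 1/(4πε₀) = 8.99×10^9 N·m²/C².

1.16×10^6 N/C

Choose a coaxial cylinder of radius r = 145 mm (arbitrary length L) as the Gaussian surface (r > 50.9 mm, enclosing both).
λ_enc = λ₁ + λ₂ = (4.85×10^-6) + (4.53×10^-6) = 9.38×10^-6 C/m.
Gauss's law: E·2πrL = λ_enc L/ε₀.
E = 2k|λ_enc|/r = 2(8.99×10^9)(9.38×10^-6)/(0.145) = 1.16×10^6 N/C.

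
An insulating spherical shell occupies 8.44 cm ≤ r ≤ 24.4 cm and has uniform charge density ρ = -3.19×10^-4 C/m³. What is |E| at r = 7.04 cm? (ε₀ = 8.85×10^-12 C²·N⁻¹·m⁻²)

E = 0 (no enclosed charge)

Take a concentric spherical Gaussian surface of radius r = 7.04 cm (r < 8.44 cm, inside the empty cavity).
No charge is enclosed, so by Gauss's law E·4πr² = 0 ⇒ E = 0.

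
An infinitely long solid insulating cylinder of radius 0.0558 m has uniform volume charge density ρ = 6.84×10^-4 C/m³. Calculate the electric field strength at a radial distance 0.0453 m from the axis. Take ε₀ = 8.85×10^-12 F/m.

Take a coaxial cylindrical Gaussian surface of radius r = 0.0453 m and length L (r < R).
Charge inside radius r per length L is ρ·πr²·L, so λ_enc = ρπr² = 4.41e-6 C/m.
Gauss's law: E·2πrL = λ_enc L/ε₀.
E = |λ_enc|/(2πε₀r) = (4.41×10^-6)/(2π·8.85×10^-12·0.0453) = 1.75×10^6 N/C.

E ≈ 1.75×10^6 N/C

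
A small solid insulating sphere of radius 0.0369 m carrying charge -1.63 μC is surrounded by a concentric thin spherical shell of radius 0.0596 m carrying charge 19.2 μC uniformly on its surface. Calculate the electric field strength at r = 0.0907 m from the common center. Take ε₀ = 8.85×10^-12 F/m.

E = 1.92e7 N/C

Take a concentric spherical Gaussian surface of radius r = 0.0907 m (r > 0.0596 m, enclosing both).
Q_enc = (-1.63 μC) + (19.2 μC) = 1.757×10^-5 C.
Gauss's law: E·4πr² = Q_enc/ε₀.
E = |Q_enc|/(4πε₀r²) = (1.757e-5)/(4π·8.85×10^-12·(0.0907)²) = 1.92×10^7 N/C.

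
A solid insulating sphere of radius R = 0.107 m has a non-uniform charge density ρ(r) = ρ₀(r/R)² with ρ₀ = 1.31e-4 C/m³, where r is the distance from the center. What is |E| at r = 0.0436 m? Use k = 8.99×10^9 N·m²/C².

E = 2.14×10^4 N/C

Symmetry ⇒ E = E(r) r̂. Gaussian sphere of radius r = 0.0436 m (r < R).
Integrate the density: Q_enc = 4π ∫₀^r ρ₀(r'/R)^2 r'² dr' = 4πρ₀ r^5/(5·R²) = 4.531e-9 C.
By Gauss's law, ∮E·dA = E·4πr² = Q_enc/ε₀.
E = k|Q_enc|/r² = (8.99×10^9)(4.531e-9)/(0.0436)² = 2.14×10^4 N/C.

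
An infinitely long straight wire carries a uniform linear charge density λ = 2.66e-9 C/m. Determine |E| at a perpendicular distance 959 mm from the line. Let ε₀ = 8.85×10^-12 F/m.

Coaxial Gaussian cylinder, radius r = 959 mm, length L.
Q_enc = λL, so λ_enc = 2.66e-9 C/m.
Since E is radial and uniform over the curved surface, Φ = E·2πrL = Q_enc/ε₀ = λ_enc L/ε₀.
E = |λ_enc|/(2πε₀r) = (2.66×10^-9)/(2π·8.85×10^-12·0.959) = 49.9 N/C.

E ≈ 49.9 V/m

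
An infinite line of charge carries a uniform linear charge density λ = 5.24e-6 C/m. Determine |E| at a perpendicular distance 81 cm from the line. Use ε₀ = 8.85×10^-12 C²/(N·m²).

Coaxial Gaussian cylinder, radius r = 81 cm, length L.
Q_enc = λL, so λ_enc = 5.24e-6 C/m.
By Gauss's law (flux through the curved wall only), E·2πrL = λ_enc L/ε₀.
E = |λ_enc|/(2πε₀r) = (5.24e-6)/(2π·8.85×10^-12·0.81) = 1.16e5 N/C.

|E| ≈ 1.16e5 N/C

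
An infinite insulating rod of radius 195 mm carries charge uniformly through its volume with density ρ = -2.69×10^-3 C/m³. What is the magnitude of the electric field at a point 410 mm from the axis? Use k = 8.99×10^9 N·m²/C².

E ≈ 1.41×10^7 V/m

Take a coaxial cylindrical Gaussian surface of radius r = 410 mm and length L (r > 195 mm, full cross-section enclosed).
λ_enc = ρ·πR² = (-2.69e-3)π(0.195)² = -3.213e-4 C/m.
Gauss's law: E·2πrL = λ_enc L/ε₀.
E = 2k|λ_enc|/r = 2(8.99×10^9)(3.213×10^-4)/(0.41) = 1.41×10^7 N/C.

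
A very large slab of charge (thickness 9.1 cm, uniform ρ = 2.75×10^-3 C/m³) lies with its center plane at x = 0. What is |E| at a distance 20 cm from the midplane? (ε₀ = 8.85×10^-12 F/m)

|E| = 1.41×10^7 N/C

The point |x| = 20 cm lies outside the slab (half-thickness 0.0455 m). A symmetric pillbox spanning the full slab encloses Q_enc = ρ·d·A.
Flux = 2EA ⇒ E = |ρ|d/(2ε₀), independent of distance outside.
E = (2.75×10^-3)(0.091)/(2·8.85×10^-12) = 1.41e7 N/C.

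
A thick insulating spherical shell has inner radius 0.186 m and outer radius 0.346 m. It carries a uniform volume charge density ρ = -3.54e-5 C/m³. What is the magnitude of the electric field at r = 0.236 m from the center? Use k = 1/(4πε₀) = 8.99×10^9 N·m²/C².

|E| = 1.61×10^5 V/m

Take a concentric spherical Gaussian surface of radius r = 0.236 m (within the shell material, 0.186 m < r < 0.346 m).
Only the shell between 0.186 m and r is enclosed: Q_enc = ρ·(4π/3)(r³ − a³) = (-3.54×10^-5)·(4π/3)·((0.236)³ − (0.186)³) = -9.949e-7 C.
By Gauss's law, ∮E·dA = E·4πr² = Q_enc/ε₀.
E = k|Q_enc|/r² = (8.99×10^9)(9.949×10^-7)/(0.236)² = 1.61×10^5 N/C.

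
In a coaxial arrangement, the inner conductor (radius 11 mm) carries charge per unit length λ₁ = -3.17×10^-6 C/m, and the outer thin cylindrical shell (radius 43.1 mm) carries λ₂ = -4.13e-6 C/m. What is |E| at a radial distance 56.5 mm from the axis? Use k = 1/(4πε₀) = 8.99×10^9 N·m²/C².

By cylindrical symmetry E is radial; use a coaxial Gaussian cylinder of radius 56.5 mm and length L (r > 43.1 mm, enclosing both).
λ_enc = λ₁ + λ₂ = (-3.17×10^-6) + (-4.13e-6) = -7.30×10^-6 C/m.
Since E is radial and uniform over the curved surface, Φ = E·2πrL = Q_enc/ε₀ = λ_enc L/ε₀.
E = 2k|λ_enc|/r = 2(8.99×10^9)(7.30×10^-6)/(0.0565) = 2.32×10^6 N/C.

E ≈ 2.32×10^6 N/C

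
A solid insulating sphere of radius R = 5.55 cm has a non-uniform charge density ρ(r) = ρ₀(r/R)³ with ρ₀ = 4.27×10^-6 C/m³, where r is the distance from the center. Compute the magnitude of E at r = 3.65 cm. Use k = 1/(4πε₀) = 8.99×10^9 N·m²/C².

E ≈ 835 N/C

By spherical symmetry E is radial; choose a Gaussian sphere of radius r = 3.65 cm (r < R).
Integrate the density: Q_enc = 4π ∫₀^r ρ₀(r'/R)^3 r'² dr' = 4πρ₀ r^6/(6·R³) = 1.237×10^-10 C.
Applying ∮E·dA = Q_enc/ε₀ with Φ = E(4πr²):
E = k|Q_enc|/r² = (8.99×10^9)(1.237×10^-10)/(0.0365)² = 835 N/C.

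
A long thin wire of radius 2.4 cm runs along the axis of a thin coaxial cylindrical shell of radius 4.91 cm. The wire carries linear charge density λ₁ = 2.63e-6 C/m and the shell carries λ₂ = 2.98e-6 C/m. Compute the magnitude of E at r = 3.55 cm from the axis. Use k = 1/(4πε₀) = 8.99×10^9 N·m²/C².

Choose a coaxial cylinder of radius r = 3.55 cm (arbitrary length L) as the Gaussian surface (between the conductors, 2.4 cm < r < 4.91 cm).
Only the inner wire is enclosed; the outer shell contributes nothing inside itself. λ_enc = λ₁ = 2.63×10^-6 C/m.
By Gauss's law (flux through the curved wall only), E·2πrL = λ_enc L/ε₀.
E = 2k|λ_enc|/r = 2(8.99×10^9)(2.63e-6)/(0.0355) = 1.33e6 N/C.

|E| = 1.33×10^6 V/m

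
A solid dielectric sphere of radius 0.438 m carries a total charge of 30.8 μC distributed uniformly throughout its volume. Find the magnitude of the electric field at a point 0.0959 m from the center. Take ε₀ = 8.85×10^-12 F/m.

Take a concentric spherical Gaussian surface of radius r = 0.0959 m (r < R).
Only the charge within r is enclosed: Q_enc = Q·(r/R)³ = (30.8 μC)·(0.0959 m/0.438 m)³ = 3.233×10^-7 C.
Gauss's law: E·4πr² = Q_enc/ε₀.
E = |Q_enc|/(4πε₀r²) = (3.233e-7)/(4π·8.85×10^-12·(0.0959)²) = 3.16×10^5 N/C.

|E| = 3.16e5 N/C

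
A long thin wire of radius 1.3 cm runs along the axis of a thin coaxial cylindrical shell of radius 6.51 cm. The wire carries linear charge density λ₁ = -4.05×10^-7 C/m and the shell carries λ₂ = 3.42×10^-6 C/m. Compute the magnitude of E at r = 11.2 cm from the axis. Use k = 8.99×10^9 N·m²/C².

E ≈ 4.84×10^5 N/C

Coaxial Gaussian cylinder, radius r = 11.2 cm, length L (r > 6.51 cm, enclosing both).
λ_enc = λ₁ + λ₂ = (-4.05×10^-7) + (3.42×10^-6) = 3.015×10^-6 C/m.
Applying ∮E·dA = Q_enc/ε₀ with the end caps contributing no flux:
E = 2k|λ_enc|/r = 2(8.99×10^9)(3.015×10^-6)/(0.112) = 4.84e5 N/C.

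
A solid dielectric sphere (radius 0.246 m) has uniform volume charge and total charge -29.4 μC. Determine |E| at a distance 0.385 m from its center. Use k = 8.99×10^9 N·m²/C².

|E| = 1.78×10^6 N/C

Take a concentric spherical Gaussian surface of radius r = 0.385 m (r > R, so the entire charge is enclosed).
Q_enc = -29.4 μC = -2.94×10^-5 C.
Applying ∮E·dA = Q_enc/ε₀ with Φ = E(4πr²):
E = k|Q_enc|/r² = (8.99×10^9)(2.94×10^-5)/(0.385)² = 1.78e6 N/C.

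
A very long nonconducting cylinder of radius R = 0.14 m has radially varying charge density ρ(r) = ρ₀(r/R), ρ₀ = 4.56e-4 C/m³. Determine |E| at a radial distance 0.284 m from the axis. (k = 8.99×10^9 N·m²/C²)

Take a coaxial cylindrical Gaussian surface of radius r = 0.284 m and length L (r > R, full charge per length enclosed).
λ_enc = 2π ∫₀^R ρ₀(r'/R)^1 r' dr' = 2πρ₀R²/3 = 1.872×10^-5 C/m.
Since E is radial and uniform over the curved surface, Φ = E·2πrL = Q_enc/ε₀ = λ_enc L/ε₀.
E = 2k|λ_enc|/r = 2(8.99×10^9)(1.872×10^-5)/(0.284) = 1.19×10^6 N/C.

E ≈ 1.19×10^6 N/C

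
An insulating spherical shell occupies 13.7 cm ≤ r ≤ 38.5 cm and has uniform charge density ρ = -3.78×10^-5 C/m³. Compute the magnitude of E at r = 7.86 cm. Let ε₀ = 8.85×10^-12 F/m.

Use a concentric Gaussian sphere at r = 7.86 cm (r < 13.7 cm, inside the empty cavity).
Q_enc = 0 (all charge lies at larger r); Gauss's law gives E = 0.

|E| = 0 V/m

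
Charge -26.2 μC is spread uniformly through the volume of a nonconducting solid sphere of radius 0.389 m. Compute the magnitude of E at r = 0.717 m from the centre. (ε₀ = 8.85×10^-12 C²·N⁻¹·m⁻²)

|E| ≈ 4.58×10^5 N/C

Use a concentric Gaussian sphere at r = 0.717 m (r > R, so the entire charge is enclosed).
Q_enc = -26.2 μC = -2.62×10^-5 C.
By Gauss's law, ∮E·dA = E·4πr² = Q_enc/ε₀.
E = |Q_enc|/(4πε₀r²) = (2.62e-5)/(4π·8.85×10^-12·(0.717)²) = 4.58×10^5 N/C.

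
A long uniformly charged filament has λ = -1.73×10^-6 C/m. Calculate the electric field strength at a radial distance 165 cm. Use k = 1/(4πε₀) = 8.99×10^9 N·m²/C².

By cylindrical symmetry E is radial; use a coaxial Gaussian cylinder of radius 165 cm and length L.
Q_enc = λL, so λ_enc = -1.73e-6 C/m.
Gauss's law: E·2πrL = λ_enc L/ε₀.
E = 2k|λ_enc|/r = 2(8.99×10^9)(1.73×10^-6)/(1.65) = 1.89×10^4 N/C.

|E| ≈ 1.89×10^4 V/m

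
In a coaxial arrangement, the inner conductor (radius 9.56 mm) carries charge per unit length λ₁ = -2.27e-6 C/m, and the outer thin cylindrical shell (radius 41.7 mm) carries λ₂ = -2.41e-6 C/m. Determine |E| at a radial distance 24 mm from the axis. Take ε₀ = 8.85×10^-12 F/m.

E = 1.70e6 N/C

By cylindrical symmetry E is radial; use a coaxial Gaussian cylinder of radius 24 mm and length L (between the conductors, 9.56 mm < r < 41.7 mm).
The shell at 41.7 mm lies outside the Gaussian surface, so λ_enc = λ₁ = -2.27e-6 C/m.
Gauss's law: E·2πrL = λ_enc L/ε₀.
E = |λ_enc|/(2πε₀r) = (2.27e-6)/(2π·8.85×10^-12·0.024) = 1.70×10^6 N/C.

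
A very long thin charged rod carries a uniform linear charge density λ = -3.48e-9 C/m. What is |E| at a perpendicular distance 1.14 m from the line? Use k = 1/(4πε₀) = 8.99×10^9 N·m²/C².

Take a coaxial cylindrical Gaussian surface of radius r = 1.14 m and length L.
Q_enc = λL, so λ_enc = -3.48e-9 C/m.
Since E is radial and uniform over the curved surface, Φ = E·2πrL = Q_enc/ε₀ = λ_enc L/ε₀.
E = 2k|λ_enc|/r = 2(8.99×10^9)(3.48e-9)/(1.14) = 54.9 N/C.

E = 54.9 N/C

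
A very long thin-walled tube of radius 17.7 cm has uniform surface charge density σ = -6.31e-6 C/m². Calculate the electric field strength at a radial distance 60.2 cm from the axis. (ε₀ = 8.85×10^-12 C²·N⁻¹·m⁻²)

E ≈ 2.10e5 N/C

Choose a coaxial cylinder of radius r = 60.2 cm (arbitrary length L) as the Gaussian surface (r > 17.7 cm).
The whole shell is enclosed: λ_enc = σ·2πR = (-6.31e-6)·2π·(0.177) = -7.018×10^-6 C/m.
Since E is radial and uniform over the curved surface, Φ = E·2πrL = Q_enc/ε₀ = λ_enc L/ε₀.
E = |λ_enc|/(2πε₀r) = (7.018×10^-6)/(2π·8.85×10^-12·0.602) = 2.10×10^5 N/C.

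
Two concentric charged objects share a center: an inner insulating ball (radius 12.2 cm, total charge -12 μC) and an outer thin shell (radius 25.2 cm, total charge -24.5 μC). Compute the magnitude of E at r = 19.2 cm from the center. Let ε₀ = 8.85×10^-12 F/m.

2.93e6 V/m

Take a concentric spherical Gaussian surface of radius r = 19.2 cm (between the bodies, 12.2 cm < r < 25.2 cm).
Only the inner charge is enclosed; the outer shell contributes nothing inside itself. Q_enc = -12 μC = -1.20×10^-5 C.
Gauss's law: E·4πr² = Q_enc/ε₀.
E = |Q_enc|/(4πε₀r²) = (1.20×10^-5)/(4π·8.85×10^-12·(0.192)²) = 2.93×10^6 N/C.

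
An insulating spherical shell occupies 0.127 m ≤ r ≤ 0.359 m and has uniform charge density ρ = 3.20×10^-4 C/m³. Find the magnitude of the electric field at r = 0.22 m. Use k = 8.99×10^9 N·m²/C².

By spherical symmetry E is radial; choose a Gaussian sphere of radius r = 0.22 m (within the shell material, 0.127 m < r < 0.359 m).
Enclosed charge is the volume from a to r: Q_enc = (4π/3)ρ(r³ − a³) = 1.153×10^-5 C.
Since E is radial and uniform over the Gaussian sphere, Φ = E·4πr² = Q_enc/ε₀.
E = k|Q_enc|/r² = (8.99×10^9)(1.153e-5)/(0.22)² = 2.14e6 N/C.

|E| ≈ 2.14×10^6 N/C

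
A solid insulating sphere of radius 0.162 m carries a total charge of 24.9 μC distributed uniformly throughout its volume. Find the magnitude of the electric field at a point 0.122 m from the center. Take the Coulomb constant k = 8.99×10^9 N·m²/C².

Use a concentric Gaussian sphere at r = 0.122 m (r < R).
Only the charge within r is enclosed: Q_enc = Q·(r/R)³ = (24.9 μC)·(0.122 m/0.162 m)³ = 1.063×10^-5 C.
By Gauss's law, ∮E·dA = E·4πr² = Q_enc/ε₀.
E = k|Q_enc|/r² = (8.99×10^9)(1.063×10^-5)/(0.122)² = 6.42×10^6 N/C.

E ≈ 6.42×10^6 N/C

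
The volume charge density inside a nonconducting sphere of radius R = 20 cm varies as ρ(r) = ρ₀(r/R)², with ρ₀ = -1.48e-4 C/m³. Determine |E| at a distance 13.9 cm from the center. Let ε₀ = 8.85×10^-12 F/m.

E ≈ 2.25×10^5 N/C

Take a concentric spherical Gaussian surface of radius r = 13.9 cm (r < R).
Integrate the density: Q_enc = 4π ∫₀^r ρ₀(r'/R)^2 r'² dr' = 4πρ₀ r^5/(5·R²) = -4.825×10^-7 C.
Since E is radial and uniform over the Gaussian sphere, Φ = E·4πr² = Q_enc/ε₀.
E = |Q_enc|/(4πε₀r²) = (4.825×10^-7)/(4π·8.85×10^-12·(0.139)²) = 2.25×10^5 N/C.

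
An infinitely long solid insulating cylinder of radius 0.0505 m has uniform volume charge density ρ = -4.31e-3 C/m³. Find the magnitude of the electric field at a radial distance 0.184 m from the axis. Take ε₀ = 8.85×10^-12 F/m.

By cylindrical symmetry E is radial; use a coaxial Gaussian cylinder of radius 0.184 m and length L (r > 0.0505 m, full cross-section enclosed).
λ_enc = ρ·πR² = (-4.31×10^-3)π(0.0505)² = -3.453×10^-5 C/m.
Applying ∮E·dA = Q_enc/ε₀ with the end caps contributing no flux:
E = |λ_enc|/(2πε₀r) = (3.453×10^-5)/(2π·8.85×10^-12·0.184) = 3.37e6 N/C.

E = 3.37×10^6 N/C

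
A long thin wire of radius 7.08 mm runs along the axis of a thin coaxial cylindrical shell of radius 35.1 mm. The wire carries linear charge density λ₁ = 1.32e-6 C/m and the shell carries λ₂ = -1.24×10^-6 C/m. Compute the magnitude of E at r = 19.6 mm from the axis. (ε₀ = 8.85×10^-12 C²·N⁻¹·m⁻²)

1.21×10^6 N/C

By cylindrical symmetry E is radial; use a coaxial Gaussian cylinder of radius 19.6 mm and length L (between the conductors, 7.08 mm < r < 35.1 mm).
The shell at 35.1 mm lies outside the Gaussian surface, so λ_enc = λ₁ = 1.32×10^-6 C/m.
By Gauss's law (flux through the curved wall only), E·2πrL = λ_enc L/ε₀.
E = |λ_enc|/(2πε₀r) = (1.32e-6)/(2π·8.85×10^-12·0.0196) = 1.21×10^6 N/C.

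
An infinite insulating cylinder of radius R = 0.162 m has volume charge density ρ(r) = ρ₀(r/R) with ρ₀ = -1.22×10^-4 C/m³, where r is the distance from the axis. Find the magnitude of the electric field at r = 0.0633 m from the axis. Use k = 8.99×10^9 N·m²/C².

Coaxial Gaussian cylinder, radius r = 0.0633 m, length L (r < R).
λ_enc = ∫₀^r ρ(r')·2πr' dr' = (2πρ₀/R)·r^3/3 = -4.001e-7 C/m.
Gauss's law: E·2πrL = λ_enc L/ε₀.
E = 2k|λ_enc|/r = 2(8.99×10^9)(4.001e-7)/(0.0633) = 1.14×10^5 N/C.

|E| ≈ 1.14×10^5 N/C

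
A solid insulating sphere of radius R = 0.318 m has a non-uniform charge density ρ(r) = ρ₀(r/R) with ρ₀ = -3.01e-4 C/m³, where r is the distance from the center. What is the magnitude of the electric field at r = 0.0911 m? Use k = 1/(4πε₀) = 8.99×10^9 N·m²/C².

Use a concentric Gaussian sphere at r = 0.0911 m (r < R).
Q_enc = ∫₀^r ρ(r')·4πr'² dr' = (4πρ₀/R) ∫₀^r r'^3 dr' = 4πρ₀ r^4/(4·R) = -2.048e-7 C.
Since E is radial and uniform over the Gaussian sphere, Φ = E·4πr² = Q_enc/ε₀.
E = k|Q_enc|/r² = (8.99×10^9)(2.048e-7)/(0.0911)² = 2.22e5 N/C.

|E| = 2.22×10^5 N/C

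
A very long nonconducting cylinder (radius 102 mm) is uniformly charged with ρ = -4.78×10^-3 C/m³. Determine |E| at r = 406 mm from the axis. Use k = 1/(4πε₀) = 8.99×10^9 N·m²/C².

|E| = 6.92×10^6 N/C

Choose a coaxial cylinder of radius r = 406 mm (arbitrary length L) as the Gaussian surface (r > 102 mm, full cross-section enclosed).
λ_enc = ρ·πR² = (-4.78×10^-3)π(0.102)² = -1.562e-4 C/m.
Since E is radial and uniform over the curved surface, Φ = E·2πrL = Q_enc/ε₀ = λ_enc L/ε₀.
E = 2k|λ_enc|/r = 2(8.99×10^9)(1.562e-4)/(0.406) = 6.92×10^6 N/C.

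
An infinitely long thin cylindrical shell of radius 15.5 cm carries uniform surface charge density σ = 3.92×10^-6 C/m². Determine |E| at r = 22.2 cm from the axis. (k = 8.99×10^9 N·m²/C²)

|E| = 3.09×10^5 N/C

Take a coaxial cylindrical Gaussian surface of radius r = 22.2 cm and length L (r > 15.5 cm).
The whole shell is enclosed: λ_enc = σ·2πR = (3.92×10^-6)·2π·(0.155) = 3.818e-6 C/m.
Applying ∮E·dA = Q_enc/ε₀ with the end caps contributing no flux:
E = 2k|λ_enc|/r = 2(8.99×10^9)(3.818×10^-6)/(0.222) = 3.09×10^5 N/C.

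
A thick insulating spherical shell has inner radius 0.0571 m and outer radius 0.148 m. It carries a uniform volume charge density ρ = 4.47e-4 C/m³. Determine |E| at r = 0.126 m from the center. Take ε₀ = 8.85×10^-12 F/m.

By spherical symmetry E is radial; choose a Gaussian sphere of radius r = 0.126 m (within the shell material, 0.0571 m < r < 0.148 m).
Enclosed charge is the volume from a to r: Q_enc = (4π/3)ρ(r³ − a³) = 3.397e-6 C.
By Gauss's law, ∮E·dA = E·4πr² = Q_enc/ε₀.
E = |Q_enc|/(4πε₀r²) = (3.397×10^-6)/(4π·8.85×10^-12·(0.126)²) = 1.92e6 N/C.

E ≈ 1.92e6 N/C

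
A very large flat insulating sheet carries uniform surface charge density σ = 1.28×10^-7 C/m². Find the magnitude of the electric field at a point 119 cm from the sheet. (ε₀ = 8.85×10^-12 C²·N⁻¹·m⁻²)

The symmetry is planar: E is normal to the sheet and the same magnitude on both sides. Take a pillbox straddling the sheet with end-cap area A.
Only the two end caps contribute flux: Φ = 2EA. With Q_enc = σA, Gauss's law gives E = |σ|/(2ε₀).
E = |σ|/(2ε₀) = (1.28e-7)/(2·8.85×10^-12) = 7.23×10^3 N/C.

|E| = 7.23×10^3 N/C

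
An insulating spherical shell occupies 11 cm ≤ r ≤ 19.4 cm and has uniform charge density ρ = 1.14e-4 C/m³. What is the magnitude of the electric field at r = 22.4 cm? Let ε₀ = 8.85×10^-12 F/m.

E = 5.11e5 N/C

Symmetry ⇒ E = E(r) r̂. Gaussian sphere of radius r = 22.4 cm (r > 19.4 cm, enclosing the whole shell).
Q_enc = ρ·(4π/3)(b³ − a³) = (1.14×10^-4)·(4π/3)·((0.194)³ − (0.11)³) = 2.851e-6 C.
Since E is radial and uniform over the Gaussian sphere, Φ = E·4πr² = Q_enc/ε₀.
E = |Q_enc|/(4πε₀r²) = (2.851×10^-6)/(4π·8.85×10^-12·(0.224)²) = 5.11×10^5 N/C.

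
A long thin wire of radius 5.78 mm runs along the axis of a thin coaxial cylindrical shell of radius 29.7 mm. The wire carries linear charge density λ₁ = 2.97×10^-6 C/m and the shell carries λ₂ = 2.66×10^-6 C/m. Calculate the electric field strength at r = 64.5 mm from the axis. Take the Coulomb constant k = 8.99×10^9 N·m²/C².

Take a coaxial cylindrical Gaussian surface of radius r = 64.5 mm and length L (r > 29.7 mm, enclosing both).
λ_enc = λ₁ + λ₂ = (2.97×10^-6) + (2.66×10^-6) = 5.63×10^-6 C/m.
Gauss's law: E·2πrL = λ_enc L/ε₀.
E = 2k|λ_enc|/r = 2(8.99×10^9)(5.63e-6)/(0.0645) = 1.57×10^6 N/C.

1.57×10^6 V/m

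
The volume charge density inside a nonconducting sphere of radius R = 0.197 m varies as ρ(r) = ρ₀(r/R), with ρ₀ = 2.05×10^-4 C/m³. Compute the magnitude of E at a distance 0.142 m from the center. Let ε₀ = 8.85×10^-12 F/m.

Use a concentric Gaussian sphere at r = 0.142 m (r < R).
Q_enc = ∫₀^r ρ(r')·4πr'² dr' = (4πρ₀/R) ∫₀^r r'^3 dr' = 4πρ₀ r^4/(4·R) = 1.329×10^-6 C.
By Gauss's law, ∮E·dA = E·4πr² = Q_enc/ε₀.
E = |Q_enc|/(4πε₀r²) = (1.329×10^-6)/(4π·8.85×10^-12·(0.142)²) = 5.93×10^5 N/C.

|E| ≈ 5.93e5 N/C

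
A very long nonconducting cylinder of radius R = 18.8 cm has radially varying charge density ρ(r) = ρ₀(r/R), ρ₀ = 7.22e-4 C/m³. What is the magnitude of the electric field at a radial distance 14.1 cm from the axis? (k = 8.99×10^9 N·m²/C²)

E = 2.88×10^6 V/m

Choose a coaxial cylinder of radius r = 14.1 cm (arbitrary length L) as the Gaussian surface (r < R).
Integrating ρ over the cross-section to radius r: λ_enc = (2πρ₀/R) ∫₀^r r'^2 dr' = 2πρ₀ r^3/(3·R) = 2.255×10^-5 C/m.
Since E is radial and uniform over the curved surface, Φ = E·2πrL = Q_enc/ε₀ = λ_enc L/ε₀.
E = 2k|λ_enc|/r = 2(8.99×10^9)(2.255×10^-5)/(0.141) = 2.88e6 N/C.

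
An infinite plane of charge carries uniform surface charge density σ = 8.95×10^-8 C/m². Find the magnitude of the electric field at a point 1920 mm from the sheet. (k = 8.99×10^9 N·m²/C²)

By planar symmetry E is perpendicular to the sheet and uniform; use a Gaussian pillbox with flat faces of area A on each side of the sheet.
Only the two end caps contribute flux: Φ = 2EA. With Q_enc = σA, Gauss's law gives E = |σ|/(2ε₀).
E = 2πk|σ| = 2π(8.99×10^9)(8.95×10^-8) = 5.06e3 N/C.

|E| = 5.06×10^3 N/C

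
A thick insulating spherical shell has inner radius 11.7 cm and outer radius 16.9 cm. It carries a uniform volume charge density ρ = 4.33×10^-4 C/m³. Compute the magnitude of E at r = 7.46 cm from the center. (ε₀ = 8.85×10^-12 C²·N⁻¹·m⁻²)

E = 0

Symmetry ⇒ E = E(r) r̂. Gaussian sphere of radius r = 7.46 cm (r < 11.7 cm, inside the empty cavity).
Q_enc = 0 (all charge lies at larger r); Gauss's law gives E = 0.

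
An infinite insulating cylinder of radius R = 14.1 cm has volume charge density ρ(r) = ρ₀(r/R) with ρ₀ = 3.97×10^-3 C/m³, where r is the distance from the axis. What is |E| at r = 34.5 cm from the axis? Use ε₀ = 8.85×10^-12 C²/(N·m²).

Take a coaxial cylindrical Gaussian surface of radius r = 34.5 cm and length L (r > R, full charge per length enclosed).
λ_enc = 2π ∫₀^R ρ₀(r'/R)^1 r' dr' = 2πρ₀R²/3 = 1.653×10^-4 C/m.
Since E is radial and uniform over the curved surface, Φ = E·2πrL = Q_enc/ε₀ = λ_enc L/ε₀.
E = |λ_enc|/(2πε₀r) = (1.653×10^-4)/(2π·8.85×10^-12·0.345) = 8.62e6 N/C.

E = 8.62×10^6 V/m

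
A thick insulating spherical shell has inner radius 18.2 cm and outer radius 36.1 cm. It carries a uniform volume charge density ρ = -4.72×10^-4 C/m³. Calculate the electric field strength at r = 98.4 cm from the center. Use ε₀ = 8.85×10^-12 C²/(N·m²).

E = 7.53×10^5 N/C

Symmetry ⇒ E = E(r) r̂. Gaussian sphere of radius r = 98.4 cm (r > 36.1 cm, enclosing the whole shell).
Q_enc = ρ·(4π/3)(b³ − a³) = (-4.72×10^-4)·(4π/3)·((0.361)³ − (0.182)³) = -8.11e-5 C.
Gauss's law: E·4πr² = Q_enc/ε₀.
E = |Q_enc|/(4πε₀r²) = (8.11e-5)/(4π·8.85×10^-12·(0.984)²) = 7.53×10^5 N/C.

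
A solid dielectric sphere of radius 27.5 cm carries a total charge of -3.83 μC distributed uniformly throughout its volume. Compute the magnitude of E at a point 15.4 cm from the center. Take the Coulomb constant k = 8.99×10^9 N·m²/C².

Take a concentric spherical Gaussian surface of radius r = 15.4 cm (r < R).
For a uniform sphere the enclosed fraction is (r/R)³, so Q_enc = (-3.83 μC)(0.154/0.275)³ = -6.726×10^-7 C.
Gauss's law: E·4πr² = Q_enc/ε₀.
E = k|Q_enc|/r² = (8.99×10^9)(6.726e-7)/(0.154)² = 2.55×10^5 N/C.

2.55×10^5 V/m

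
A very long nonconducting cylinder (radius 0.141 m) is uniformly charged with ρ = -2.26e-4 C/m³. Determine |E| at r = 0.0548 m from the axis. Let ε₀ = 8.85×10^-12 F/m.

|E| ≈ 7.00×10^5 N/C

Take a coaxial cylindrical Gaussian surface of radius r = 0.0548 m and length L (r < R).
Charge inside radius r per length L is ρ·πr²·L, so λ_enc = ρπr² = -2.132×10^-6 C/m.
Applying ∮E·dA = Q_enc/ε₀ with the end caps contributing no flux:
E = |λ_enc|/(2πε₀r) = (2.132×10^-6)/(2π·8.85×10^-12·0.0548) = 7.00×10^5 N/C.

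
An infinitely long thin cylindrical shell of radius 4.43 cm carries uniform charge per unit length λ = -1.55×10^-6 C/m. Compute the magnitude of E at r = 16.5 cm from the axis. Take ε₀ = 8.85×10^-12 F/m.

|E| ≈ 1.69×10^5 V/m

By cylindrical symmetry E is radial; use a coaxial Gaussian cylinder of radius 16.5 cm and length L (r > 4.43 cm).
The full line charge is enclosed: λ_enc = -1.55×10^-6 C/m.
By Gauss's law (flux through the curved wall only), E·2πrL = λ_enc L/ε₀.
E = |λ_enc|/(2πε₀r) = (1.55e-6)/(2π·8.85×10^-12·0.165) = 1.69×10^5 N/C.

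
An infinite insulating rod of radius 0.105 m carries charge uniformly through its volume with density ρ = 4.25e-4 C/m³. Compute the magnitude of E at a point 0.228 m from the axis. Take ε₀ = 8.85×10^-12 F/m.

|E| = 1.16×10^6 V/m

Choose a coaxial cylinder of radius r = 0.228 m (arbitrary length L) as the Gaussian surface (r > 0.105 m, full cross-section enclosed).
λ_enc = ρ·πR² = (4.25e-4)π(0.105)² = 1.472e-5 C/m.
Gauss's law: E·2πrL = λ_enc L/ε₀.
E = |λ_enc|/(2πε₀r) = (1.472e-5)/(2π·8.85×10^-12·0.228) = 1.16×10^6 N/C.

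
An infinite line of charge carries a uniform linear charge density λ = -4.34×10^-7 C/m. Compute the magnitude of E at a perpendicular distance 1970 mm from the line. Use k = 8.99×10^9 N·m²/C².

Choose a coaxial cylinder of radius r = 1970 mm (arbitrary length L) as the Gaussian surface.
Q_enc = λL, so λ_enc = -4.34e-7 C/m.
Since E is radial and uniform over the curved surface, Φ = E·2πrL = Q_enc/ε₀ = λ_enc L/ε₀.
E = 2k|λ_enc|/r = 2(8.99×10^9)(4.34e-7)/(1.97) = 3.96×10^3 N/C.

E ≈ 3.96×10^3 N/C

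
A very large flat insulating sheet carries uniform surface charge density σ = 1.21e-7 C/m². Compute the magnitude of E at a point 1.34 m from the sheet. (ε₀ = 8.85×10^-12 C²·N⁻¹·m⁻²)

|E| ≈ 6.84×10^3 N/C

Choose a cylindrical pillbox piercing the sheet, end faces (area A) parallel to it.
Only the two end caps contribute flux: Φ = 2EA. With Q_enc = σA, Gauss's law gives E = |σ|/(2ε₀).
E = |σ|/(2ε₀) = (1.21×10^-7)/(2·8.85×10^-12) = 6.84e3 N/C.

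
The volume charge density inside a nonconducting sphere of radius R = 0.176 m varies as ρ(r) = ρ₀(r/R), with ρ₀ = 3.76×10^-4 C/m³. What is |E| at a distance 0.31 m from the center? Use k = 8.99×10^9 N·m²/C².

E = 6.02×10^5 N/C

Use a concentric Gaussian sphere at r = 0.31 m (r > R, all charge enclosed).
Q_enc = 4π ∫₀^R ρ₀(r'/R)^1 r'² dr' = 4πρ₀R³/4 = 6.44e-6 C.
Gauss's law: E·4πr² = Q_enc/ε₀.
E = k|Q_enc|/r² = (8.99×10^9)(6.44×10^-6)/(0.31)² = 6.02e5 N/C.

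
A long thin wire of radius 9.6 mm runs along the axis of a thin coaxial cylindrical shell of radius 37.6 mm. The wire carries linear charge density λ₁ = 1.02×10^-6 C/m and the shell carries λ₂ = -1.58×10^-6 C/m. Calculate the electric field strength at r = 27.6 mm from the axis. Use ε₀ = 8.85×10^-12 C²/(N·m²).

Take a coaxial cylindrical Gaussian surface of radius r = 27.6 mm and length L (between the conductors, 9.6 mm < r < 37.6 mm).
The shell at 37.6 mm lies outside the Gaussian surface, so λ_enc = λ₁ = 1.02×10^-6 C/m.
Since E is radial and uniform over the curved surface, Φ = E·2πrL = Q_enc/ε₀ = λ_enc L/ε₀.
E = |λ_enc|/(2πε₀r) = (1.02×10^-6)/(2π·8.85×10^-12·0.0276) = 6.65×10^5 N/C.

E ≈ 6.65×10^5 V/m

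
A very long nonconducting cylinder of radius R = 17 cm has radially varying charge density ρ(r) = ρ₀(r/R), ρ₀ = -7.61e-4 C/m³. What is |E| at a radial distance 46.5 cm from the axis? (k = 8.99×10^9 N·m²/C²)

Choose a coaxial cylinder of radius r = 46.5 cm (arbitrary length L) as the Gaussian surface (r > R, full charge per length enclosed).
λ_enc = 2π ∫₀^R ρ₀(r'/R)^1 r' dr' = 2πρ₀R²/3 = -4.606×10^-5 C/m.
By Gauss's law (flux through the curved wall only), E·2πrL = λ_enc L/ε₀.
E = 2k|λ_enc|/r = 2(8.99×10^9)(4.606e-5)/(0.465) = 1.78e6 N/C.

E ≈ 1.78×10^6 V/m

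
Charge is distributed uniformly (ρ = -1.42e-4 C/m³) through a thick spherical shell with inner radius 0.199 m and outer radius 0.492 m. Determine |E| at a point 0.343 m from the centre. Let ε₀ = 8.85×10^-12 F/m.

Use a concentric Gaussian sphere at r = 0.343 m (within the shell material, 0.199 m < r < 0.492 m).
Only the shell between 0.199 m and r is enclosed: Q_enc = ρ·(4π/3)(r³ − a³) = (-1.42×10^-4)·(4π/3)·((0.343)³ − (0.199)³) = -1.932×10^-5 C.
Gauss's law: E·4πr² = Q_enc/ε₀.
E = |Q_enc|/(4πε₀r²) = (1.932e-5)/(4π·8.85×10^-12·(0.343)²) = 1.48×10^6 N/C.

E = 1.48e6 V/m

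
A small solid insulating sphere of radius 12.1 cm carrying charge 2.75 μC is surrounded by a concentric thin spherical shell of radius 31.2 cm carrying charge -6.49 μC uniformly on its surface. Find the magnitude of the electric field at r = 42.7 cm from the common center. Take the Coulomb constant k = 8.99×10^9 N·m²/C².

By spherical symmetry E is radial; choose a Gaussian sphere of radius r = 42.7 cm (r > 31.2 cm, enclosing both).
Q_enc = (2.75 μC) + (-6.49 μC) = -3.74×10^-6 C.
Gauss's law: E·4πr² = Q_enc/ε₀.
E = k|Q_enc|/r² = (8.99×10^9)(3.74×10^-6)/(0.427)² = 1.84×10^5 N/C.

1.84e5 V/m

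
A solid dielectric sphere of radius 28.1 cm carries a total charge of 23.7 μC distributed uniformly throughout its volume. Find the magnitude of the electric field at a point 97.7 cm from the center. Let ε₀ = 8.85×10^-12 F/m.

|E| ≈ 2.23e5 N/C

By spherical symmetry E is radial; choose a Gaussian sphere of radius r = 97.7 cm (r > R, so the entire charge is enclosed).
Q_enc = 23.7 μC = 2.37×10^-5 C.
Applying ∮E·dA = Q_enc/ε₀ with Φ = E(4πr²):
E = |Q_enc|/(4πε₀r²) = (2.37×10^-5)/(4π·8.85×10^-12·(0.977)²) = 2.23×10^5 N/C.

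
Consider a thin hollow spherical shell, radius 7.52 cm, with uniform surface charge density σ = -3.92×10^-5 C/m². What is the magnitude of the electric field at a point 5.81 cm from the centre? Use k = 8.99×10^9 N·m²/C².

By spherical symmetry E is radial; choose a Gaussian sphere of radius r = 5.81 cm (inside the shell, r < 7.52 cm).
No charge lies within this surface, so Q_enc = 0 and Gauss's law gives E·4πr² = 0 ⇒ E = 0.

E = 0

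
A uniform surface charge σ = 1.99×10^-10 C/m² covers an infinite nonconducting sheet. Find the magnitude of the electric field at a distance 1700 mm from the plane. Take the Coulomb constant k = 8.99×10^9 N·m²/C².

11.2 N/C

By planar symmetry E is perpendicular to the sheet and uniform; use a Gaussian pillbox with flat faces of area A on each side of the sheet.
Only the two end caps contribute flux: Φ = 2EA. With Q_enc = σA, Gauss's law gives E = |σ|/(2ε₀).
E = 2πk|σ| = 2π(8.99×10^9)(1.99×10^-10) = 11.2 N/C.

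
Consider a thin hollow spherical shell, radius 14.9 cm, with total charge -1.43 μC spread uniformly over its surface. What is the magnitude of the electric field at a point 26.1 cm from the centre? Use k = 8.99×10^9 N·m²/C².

Symmetry ⇒ E = E(r) r̂. Gaussian sphere of radius r = 26.1 cm (r > 14.9 cm).
The entire shell is enclosed: Q_enc = -1.43e-6 C.
Since E is radial and uniform over the Gaussian sphere, Φ = E·4πr² = Q_enc/ε₀.
E = k|Q_enc|/r² = (8.99×10^9)(1.43e-6)/(0.261)² = 1.89×10^5 N/C.

E = 1.89e5 N/C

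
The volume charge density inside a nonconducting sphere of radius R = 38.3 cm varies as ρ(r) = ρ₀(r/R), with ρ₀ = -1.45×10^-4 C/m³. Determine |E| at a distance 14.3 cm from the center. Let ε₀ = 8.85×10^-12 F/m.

Use a concentric Gaussian sphere at r = 14.3 cm (r < R).
Integrate the density: Q_enc = 4π ∫₀^r ρ₀(r'/R)^1 r'² dr' = 4πρ₀ r^4/(4·R) = -4.974e-7 C.
By Gauss's law, ∮E·dA = E·4πr² = Q_enc/ε₀.
E = |Q_enc|/(4πε₀r²) = (4.974×10^-7)/(4π·8.85×10^-12·(0.143)²) = 2.19×10^5 N/C.

E = 2.19e5 V/m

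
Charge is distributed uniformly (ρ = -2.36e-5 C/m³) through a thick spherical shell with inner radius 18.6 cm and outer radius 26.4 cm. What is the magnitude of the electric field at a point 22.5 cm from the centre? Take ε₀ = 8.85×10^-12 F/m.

Take a concentric spherical Gaussian surface of radius r = 22.5 cm (within the shell material, 18.6 cm < r < 26.4 cm).
Enclosed charge is the volume from a to r: Q_enc = (4π/3)ρ(r³ − a³) = -4.899×10^-7 C.
By Gauss's law, ∮E·dA = E·4πr² = Q_enc/ε₀.
E = |Q_enc|/(4πε₀r²) = (4.899e-7)/(4π·8.85×10^-12·(0.225)²) = 8.70e4 N/C.

E = 8.70×10^4 V/m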